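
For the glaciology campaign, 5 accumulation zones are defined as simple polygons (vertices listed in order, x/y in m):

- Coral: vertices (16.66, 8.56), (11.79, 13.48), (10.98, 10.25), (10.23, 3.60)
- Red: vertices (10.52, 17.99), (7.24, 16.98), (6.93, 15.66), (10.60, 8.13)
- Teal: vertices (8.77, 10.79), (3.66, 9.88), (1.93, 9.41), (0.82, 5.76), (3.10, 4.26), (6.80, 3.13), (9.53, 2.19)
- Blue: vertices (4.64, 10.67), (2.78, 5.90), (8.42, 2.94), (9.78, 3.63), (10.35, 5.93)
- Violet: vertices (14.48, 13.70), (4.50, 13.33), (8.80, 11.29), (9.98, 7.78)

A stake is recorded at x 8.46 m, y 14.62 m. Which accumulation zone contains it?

Red

Cast a ray rightward from (8.46, 14.62). For each polygon, the edges (by vertex number in listed order) whose endpoints lie on opposite sides of y = 14.62, where each meets that height, and whether that is right or left of the point:
Coral: no edge straddles that height → 0 crossings.
Red: 3–4 at x≈7.437 (left), 4–1 at x≈10.547 (right) → 1 crossing.
Teal: no edge straddles that height → 0 crossings.
Blue: no edge straddles that height → 0 crossings.
Violet: no edge straddles that height → 0 crossings.
Only Red has an odd count, so the point is inside Red.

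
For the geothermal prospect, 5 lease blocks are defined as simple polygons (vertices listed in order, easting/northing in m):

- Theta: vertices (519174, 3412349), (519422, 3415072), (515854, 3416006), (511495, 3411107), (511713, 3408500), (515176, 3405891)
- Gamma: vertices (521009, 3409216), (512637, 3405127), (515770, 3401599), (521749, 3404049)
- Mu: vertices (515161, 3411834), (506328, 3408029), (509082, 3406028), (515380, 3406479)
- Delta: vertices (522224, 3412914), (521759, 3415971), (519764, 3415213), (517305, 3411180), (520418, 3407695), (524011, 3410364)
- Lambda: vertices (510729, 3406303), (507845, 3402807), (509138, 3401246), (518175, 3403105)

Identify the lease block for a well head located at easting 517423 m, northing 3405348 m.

Gamma

Cast a ray rightward from (517423, 3405348). For each polygon, the edges (by vertex number in listed order) whose endpoints lie on opposite sides of northing = 3405348, where each meets that height, and whether that is right or left of the point:
Theta: no edge straddles that height → 0 crossings.
Gamma: 1–2 at easting≈513089.5 (left), 4–1 at easting≈521563.0 (right) → 1 crossing.
Mu: no edge straddles that height → 0 crossings.
Delta: no edge straddles that height → 0 crossings.
Lambda: 1–2 at easting≈509941.2 (left), 4–1 at easting≈512952.6 (left) → 0 crossings.
Only Gamma has an odd count, so the point is inside Gamma.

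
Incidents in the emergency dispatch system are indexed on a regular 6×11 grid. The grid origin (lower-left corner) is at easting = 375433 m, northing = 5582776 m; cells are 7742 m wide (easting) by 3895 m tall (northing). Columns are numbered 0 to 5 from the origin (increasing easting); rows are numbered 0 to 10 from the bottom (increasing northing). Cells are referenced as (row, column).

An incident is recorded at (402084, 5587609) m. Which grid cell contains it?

(1, 3)

Column index: ⌊(402084 − 375433) / 7742⌋ = ⌊3.442⌋ = 3
Row offset from origin: ⌊(5587609 − 5582776) / 3895⌋ = ⌊1.241⌋ = 1 → row 1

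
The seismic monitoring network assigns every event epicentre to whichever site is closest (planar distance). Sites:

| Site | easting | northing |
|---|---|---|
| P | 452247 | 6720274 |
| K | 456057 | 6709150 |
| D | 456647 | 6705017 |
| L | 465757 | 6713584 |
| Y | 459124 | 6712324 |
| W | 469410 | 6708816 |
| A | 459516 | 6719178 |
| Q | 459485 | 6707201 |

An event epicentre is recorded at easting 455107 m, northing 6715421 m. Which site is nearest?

Y

Squared distances to each site:
P: 31731209.000; K: 40227941.000; D: 110614816.000; L: 116797069.000; Y: 25727698.000; W: 248201834.000; A: 33554330.000; Q: 86735284.000.
Minimum at Y.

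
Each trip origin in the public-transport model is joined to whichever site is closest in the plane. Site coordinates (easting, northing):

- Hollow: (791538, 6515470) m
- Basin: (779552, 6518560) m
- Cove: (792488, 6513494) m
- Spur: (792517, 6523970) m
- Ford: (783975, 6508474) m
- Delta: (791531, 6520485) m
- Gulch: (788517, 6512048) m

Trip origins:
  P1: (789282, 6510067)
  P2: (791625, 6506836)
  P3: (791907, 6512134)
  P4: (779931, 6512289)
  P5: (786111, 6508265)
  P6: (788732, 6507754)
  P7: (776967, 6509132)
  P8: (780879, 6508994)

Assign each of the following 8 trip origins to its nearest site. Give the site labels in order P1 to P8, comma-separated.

Gulch, Gulch, Cove, Ford, Ford, Gulch, Ford, Ford

P1 → Gulch (d²=4509586.00)
P2 → Gulch (d²=36824608.00)
P3 → Cove (d²=2187161.00)
P4 → Ford (d²=30908161.00)
P5 → Ford (d²=4606177.00)
P6 → Gulch (d²=18484661.00)
P7 → Ford (d²=49545028.00)
P8 → Ford (d²=9855616.00)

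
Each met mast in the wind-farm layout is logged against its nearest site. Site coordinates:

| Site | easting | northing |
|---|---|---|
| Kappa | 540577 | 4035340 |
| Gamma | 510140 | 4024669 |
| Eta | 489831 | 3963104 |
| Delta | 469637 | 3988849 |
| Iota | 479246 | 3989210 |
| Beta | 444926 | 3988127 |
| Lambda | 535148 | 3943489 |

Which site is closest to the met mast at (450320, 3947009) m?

Beta

Squared distances to each site:
Kappa: 15948691610.000; Gamma: 9609508000.000; Eta: 1820168146.000; Delta: 2123732089.000; Iota: 2617637877.000; Beta: 1719785160.000; Lambda: 7208179984.000.
Minimum at Beta.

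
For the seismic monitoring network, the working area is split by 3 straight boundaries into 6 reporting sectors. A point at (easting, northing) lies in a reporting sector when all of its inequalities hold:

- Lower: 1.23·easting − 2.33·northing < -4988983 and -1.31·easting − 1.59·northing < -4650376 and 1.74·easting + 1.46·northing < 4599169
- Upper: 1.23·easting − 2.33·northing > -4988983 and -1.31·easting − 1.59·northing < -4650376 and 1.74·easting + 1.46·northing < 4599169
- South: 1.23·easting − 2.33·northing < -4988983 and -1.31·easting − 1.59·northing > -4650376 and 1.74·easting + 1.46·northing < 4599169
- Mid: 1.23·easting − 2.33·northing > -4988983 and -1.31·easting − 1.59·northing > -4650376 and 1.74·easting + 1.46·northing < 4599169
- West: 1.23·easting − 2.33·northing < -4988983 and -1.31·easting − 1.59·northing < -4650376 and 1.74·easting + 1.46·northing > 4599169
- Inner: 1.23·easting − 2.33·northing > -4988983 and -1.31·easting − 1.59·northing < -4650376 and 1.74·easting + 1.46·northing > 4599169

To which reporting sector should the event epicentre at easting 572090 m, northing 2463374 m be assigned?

1.23·572090 − 2.33·2463374 = -5035990.720, which is < -4988983
-1.31·572090 − 1.59·2463374 = -4666202.560, which is < -4650376
1.74·572090 + 1.46·2463374 = 4591962.640, which is < 4599169
This sign pattern matches Lower.

Lower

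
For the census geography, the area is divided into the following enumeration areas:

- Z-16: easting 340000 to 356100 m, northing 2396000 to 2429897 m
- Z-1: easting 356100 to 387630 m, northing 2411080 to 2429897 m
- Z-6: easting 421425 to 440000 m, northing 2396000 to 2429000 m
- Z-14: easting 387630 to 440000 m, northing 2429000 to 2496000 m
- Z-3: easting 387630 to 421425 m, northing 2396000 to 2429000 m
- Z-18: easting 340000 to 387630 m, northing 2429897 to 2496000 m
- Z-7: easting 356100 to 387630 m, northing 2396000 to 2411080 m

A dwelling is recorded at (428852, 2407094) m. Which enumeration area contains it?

The point has easting = 428852 and northing = 2407094.
Only Z-6 satisfies 421425 ≤ easting ≤ 440000 and 2396000 ≤ northing ≤ 2429000.

Z-6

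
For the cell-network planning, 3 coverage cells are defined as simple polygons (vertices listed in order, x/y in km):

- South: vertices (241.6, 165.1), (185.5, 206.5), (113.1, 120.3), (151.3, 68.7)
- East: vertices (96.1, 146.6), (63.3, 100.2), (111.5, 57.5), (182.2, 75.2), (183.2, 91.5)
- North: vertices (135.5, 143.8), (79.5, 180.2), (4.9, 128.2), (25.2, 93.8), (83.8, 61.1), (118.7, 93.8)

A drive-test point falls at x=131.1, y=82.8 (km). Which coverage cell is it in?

East

Cast a ray rightward from (131.1, 82.8). For each polygon, the edges (by vertex number in listed order) whose endpoints lie on opposite sides of y = 82.8, where each meets that height, and whether that is right or left of the point:
South: 3–4 at x≈140.86 (right), 4–1 at x≈164.51 (right) → 2 crossings.
East: 2–3 at x≈82.94 (left), 4–5 at x≈182.67 (right) → 1 crossing.
North: 4–5 at x≈44.91 (left), 5–6 at x≈106.96 (left) → 0 crossings.
Only East has an odd count, so the point is inside East.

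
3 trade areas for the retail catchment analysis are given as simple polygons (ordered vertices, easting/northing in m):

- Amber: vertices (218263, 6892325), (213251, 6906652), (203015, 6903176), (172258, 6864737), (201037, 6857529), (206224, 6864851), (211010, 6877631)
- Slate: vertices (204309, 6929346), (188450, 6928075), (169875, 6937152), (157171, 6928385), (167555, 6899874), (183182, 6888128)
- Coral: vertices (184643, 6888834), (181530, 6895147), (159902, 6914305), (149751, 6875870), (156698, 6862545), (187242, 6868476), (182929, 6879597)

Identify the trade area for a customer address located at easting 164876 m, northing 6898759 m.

Cast a ray rightward from (164876, 6898759). For each polygon, the edges (by vertex number in listed order) whose endpoints lie on opposite sides of northing = 6898759, where each meets that height, and whether that is right or left of the point:
Amber: 1–2 at easting≈216012.2 (right), 3–4 at easting≈199480.7 (right) → 2 crossings.
Slate: 5–6 at easting≈169038.4 (right), 6–1 at easting≈188631.1 (right) → 2 crossings.
Coral: 2–3 at easting≈177452.3 (right), 3–4 at easting≈155796.2 (left) → 1 crossing.
Only Coral has an odd count, so the point is inside Coral.

Coral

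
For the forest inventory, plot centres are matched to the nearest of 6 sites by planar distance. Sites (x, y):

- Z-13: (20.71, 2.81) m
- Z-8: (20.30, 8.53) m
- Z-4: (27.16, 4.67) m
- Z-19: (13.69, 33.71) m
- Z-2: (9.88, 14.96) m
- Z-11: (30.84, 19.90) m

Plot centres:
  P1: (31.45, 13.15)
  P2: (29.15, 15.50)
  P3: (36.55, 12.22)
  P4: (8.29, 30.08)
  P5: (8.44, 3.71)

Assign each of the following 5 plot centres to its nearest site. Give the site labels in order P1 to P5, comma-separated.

Z-11, Z-11, Z-11, Z-19, Z-2

P1 → Z-11 (d²=45.93)
P2 → Z-11 (d²=22.22)
P3 → Z-11 (d²=91.59)
P4 → Z-19 (d²=42.34)
P5 → Z-2 (d²=128.64)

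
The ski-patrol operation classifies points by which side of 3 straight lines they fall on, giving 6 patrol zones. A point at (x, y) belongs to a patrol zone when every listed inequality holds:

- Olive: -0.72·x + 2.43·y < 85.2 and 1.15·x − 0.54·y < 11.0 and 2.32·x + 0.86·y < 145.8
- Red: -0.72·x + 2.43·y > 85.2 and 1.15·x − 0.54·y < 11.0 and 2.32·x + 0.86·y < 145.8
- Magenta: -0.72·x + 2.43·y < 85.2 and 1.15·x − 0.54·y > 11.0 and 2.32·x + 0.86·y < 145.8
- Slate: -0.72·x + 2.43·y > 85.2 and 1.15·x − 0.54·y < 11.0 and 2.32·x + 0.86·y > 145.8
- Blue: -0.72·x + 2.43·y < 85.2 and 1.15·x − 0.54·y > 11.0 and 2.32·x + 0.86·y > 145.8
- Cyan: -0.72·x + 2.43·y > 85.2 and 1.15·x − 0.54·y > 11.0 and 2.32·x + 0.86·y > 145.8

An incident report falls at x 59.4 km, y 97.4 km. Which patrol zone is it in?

-0.72·59.4 + 2.43·97.4 = 193.914, which is > 85.2
1.15·59.4 − 0.54·97.4 = 15.714, which is > 11.0
2.32·59.4 + 0.86·97.4 = 221.572, which is > 145.8
This sign pattern matches Cyan.

Cyan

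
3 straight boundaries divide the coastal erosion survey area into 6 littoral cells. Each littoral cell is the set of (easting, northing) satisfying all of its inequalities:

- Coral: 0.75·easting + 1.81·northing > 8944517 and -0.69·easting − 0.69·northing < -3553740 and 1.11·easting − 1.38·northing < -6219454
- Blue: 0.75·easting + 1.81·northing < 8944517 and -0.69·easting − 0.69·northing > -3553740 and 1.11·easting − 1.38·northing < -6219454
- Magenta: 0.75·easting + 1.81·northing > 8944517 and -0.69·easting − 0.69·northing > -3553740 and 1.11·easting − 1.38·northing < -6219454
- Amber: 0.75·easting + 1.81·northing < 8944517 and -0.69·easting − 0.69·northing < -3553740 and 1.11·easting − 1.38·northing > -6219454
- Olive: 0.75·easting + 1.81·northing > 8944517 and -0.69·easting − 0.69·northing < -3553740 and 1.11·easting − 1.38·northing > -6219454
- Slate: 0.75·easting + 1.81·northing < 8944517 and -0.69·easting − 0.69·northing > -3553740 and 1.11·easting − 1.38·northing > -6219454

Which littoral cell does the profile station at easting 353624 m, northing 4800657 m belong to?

Coral

0.75·353624 + 1.81·4800657 = 8954407.170, which is > 8944517
-0.69·353624 − 0.69·4800657 = -3556453.890, which is < -3553740
1.11·353624 − 1.38·4800657 = -6232384.020, which is < -6219454
This sign pattern matches Coral.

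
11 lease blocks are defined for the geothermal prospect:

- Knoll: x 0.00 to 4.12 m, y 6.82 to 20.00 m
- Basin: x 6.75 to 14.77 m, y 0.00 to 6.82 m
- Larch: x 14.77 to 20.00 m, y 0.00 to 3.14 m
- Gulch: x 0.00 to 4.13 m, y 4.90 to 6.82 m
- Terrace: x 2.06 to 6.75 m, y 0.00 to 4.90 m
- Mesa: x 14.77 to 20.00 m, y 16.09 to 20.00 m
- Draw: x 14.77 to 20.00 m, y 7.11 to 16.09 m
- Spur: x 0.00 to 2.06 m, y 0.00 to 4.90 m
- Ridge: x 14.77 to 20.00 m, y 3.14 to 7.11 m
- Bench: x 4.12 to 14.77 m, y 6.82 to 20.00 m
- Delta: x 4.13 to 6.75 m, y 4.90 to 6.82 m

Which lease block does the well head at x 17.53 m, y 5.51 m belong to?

Ridge

The point has x = 17.53 and y = 5.51.
Only Ridge satisfies 14.77 ≤ x ≤ 20.00 and 3.14 ≤ y ≤ 7.11.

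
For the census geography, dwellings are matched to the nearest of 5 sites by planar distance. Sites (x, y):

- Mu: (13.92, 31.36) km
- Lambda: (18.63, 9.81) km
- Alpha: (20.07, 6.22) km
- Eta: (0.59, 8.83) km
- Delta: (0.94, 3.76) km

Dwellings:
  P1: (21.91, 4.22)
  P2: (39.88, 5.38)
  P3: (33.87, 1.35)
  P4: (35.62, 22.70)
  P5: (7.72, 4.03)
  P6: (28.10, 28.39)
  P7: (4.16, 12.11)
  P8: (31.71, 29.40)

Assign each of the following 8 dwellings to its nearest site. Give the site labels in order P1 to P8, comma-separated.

Alpha, Alpha, Alpha, Lambda, Delta, Mu, Eta, Mu

P1 → Alpha (d²=7.39)
P2 → Alpha (d²=393.14)
P3 → Alpha (d²=214.16)
P4 → Lambda (d²=454.81)
P5 → Delta (d²=46.04)
P6 → Mu (d²=209.89)
P7 → Eta (d²=23.50)
P8 → Mu (d²=320.33)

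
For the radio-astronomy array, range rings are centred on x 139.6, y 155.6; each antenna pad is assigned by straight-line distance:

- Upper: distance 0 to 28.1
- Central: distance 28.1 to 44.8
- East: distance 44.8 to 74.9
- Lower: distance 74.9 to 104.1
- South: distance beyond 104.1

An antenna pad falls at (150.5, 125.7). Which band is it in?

Distance = √((150.5−139.6)² + (125.7−155.6)²) = √(118.810 + 894.010) = 31.825.
28.1 ≤ 31.825 < 44.8 → Central.

Central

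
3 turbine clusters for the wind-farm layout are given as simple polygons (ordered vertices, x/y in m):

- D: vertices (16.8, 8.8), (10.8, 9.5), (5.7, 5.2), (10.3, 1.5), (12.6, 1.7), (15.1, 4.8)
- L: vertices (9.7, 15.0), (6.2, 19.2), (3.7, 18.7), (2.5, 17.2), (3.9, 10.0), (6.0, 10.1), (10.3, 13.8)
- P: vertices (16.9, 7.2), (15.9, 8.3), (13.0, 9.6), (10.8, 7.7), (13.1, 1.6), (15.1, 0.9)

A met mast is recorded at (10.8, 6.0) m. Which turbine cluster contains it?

Cast a ray rightward from (10.8, 6.0). For each polygon, the edges (by vertex number in listed order) whose endpoints lie on opposite sides of y = 6.0, where each meets that height, and whether that is right or left of the point:
D: 2–3 at x≈6.65 (left), 6–1 at x≈15.61 (right) → 1 crossing.
L: no edge straddles that height → 0 crossings.
P: 4–5 at x≈11.44 (right), 6–1 at x≈16.56 (right) → 2 crossings.
Only D has an odd count, so the point is inside D.

D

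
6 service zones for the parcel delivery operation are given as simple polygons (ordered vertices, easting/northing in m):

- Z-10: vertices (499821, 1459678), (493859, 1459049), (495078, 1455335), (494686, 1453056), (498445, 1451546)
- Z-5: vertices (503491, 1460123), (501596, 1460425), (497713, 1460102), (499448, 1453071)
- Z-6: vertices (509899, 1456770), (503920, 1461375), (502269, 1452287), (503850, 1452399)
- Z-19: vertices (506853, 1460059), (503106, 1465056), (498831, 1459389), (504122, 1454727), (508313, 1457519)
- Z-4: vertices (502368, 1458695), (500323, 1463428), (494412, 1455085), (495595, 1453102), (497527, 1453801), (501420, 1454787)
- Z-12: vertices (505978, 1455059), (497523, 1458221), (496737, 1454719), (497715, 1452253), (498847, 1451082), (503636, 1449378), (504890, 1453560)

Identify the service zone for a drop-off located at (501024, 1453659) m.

Cast a ray rightward from (501024, 1453659). For each polygon, the edges (by vertex number in listed order) whose endpoints lie on opposite sides of northing = 1453659, where each meets that height, and whether that is right or left of the point:
Z-10: 3–4 at easting≈494789.7 (left), 5–1 at easting≈498802.5 (left) → 0 crossings.
Z-5: 3–4 at easting≈499302.9 (left), 4–1 at easting≈499785.1 (left) → 0 crossings.
Z-6: 2–3 at easting≈502518.2 (right), 4–1 at easting≈505593.7 (right) → 2 crossings.
Z-19: no edge straddles that height → 0 crossings.
Z-4: 3–4 at easting≈495262.7 (left), 4–5 at easting≈497134.5 (left) → 0 crossings.
Z-12: 3–4 at easting≈497157.4 (left), 7–1 at easting≈504961.9 (right) → 1 crossing.
Only Z-12 has an odd count, so the point is inside Z-12.

Z-12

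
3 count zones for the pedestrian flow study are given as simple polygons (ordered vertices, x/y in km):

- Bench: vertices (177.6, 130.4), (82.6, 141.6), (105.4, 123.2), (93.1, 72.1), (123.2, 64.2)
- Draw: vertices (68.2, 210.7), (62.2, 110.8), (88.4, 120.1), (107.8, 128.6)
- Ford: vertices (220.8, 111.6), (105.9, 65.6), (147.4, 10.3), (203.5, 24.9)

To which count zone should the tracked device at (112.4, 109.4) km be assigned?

Cast a ray rightward from (112.4, 109.4). For each polygon, the edges (by vertex number in listed order) whose endpoints lie on opposite sides of y = 109.4, where each meets that height, and whether that is right or left of the point:
Bench: 3–4 at x≈102.08 (left), 5–1 at x≈160.34 (right) → 1 crossing.
Draw: no edge straddles that height → 0 crossings.
Ford: 1–2 at x≈215.30 (right), 4–1 at x≈220.36 (right) → 2 crossings.
Only Bench has an odd count, so the point is inside Bench.

Bench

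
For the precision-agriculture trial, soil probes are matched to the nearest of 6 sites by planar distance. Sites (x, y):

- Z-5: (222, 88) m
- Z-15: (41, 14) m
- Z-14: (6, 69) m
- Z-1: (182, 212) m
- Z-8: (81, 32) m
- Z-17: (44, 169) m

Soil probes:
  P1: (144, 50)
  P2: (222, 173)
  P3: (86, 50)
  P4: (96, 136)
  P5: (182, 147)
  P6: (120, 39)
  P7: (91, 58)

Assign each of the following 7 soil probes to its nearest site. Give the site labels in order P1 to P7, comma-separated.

P1 → Z-8 (d²=4293.00)
P2 → Z-1 (d²=3121.00)
P3 → Z-8 (d²=349.00)
P4 → Z-17 (d²=3793.00)
P5 → Z-1 (d²=4225.00)
P6 → Z-8 (d²=1570.00)
P7 → Z-8 (d²=776.00)

Z-8, Z-1, Z-8, Z-17, Z-1, Z-8, Z-8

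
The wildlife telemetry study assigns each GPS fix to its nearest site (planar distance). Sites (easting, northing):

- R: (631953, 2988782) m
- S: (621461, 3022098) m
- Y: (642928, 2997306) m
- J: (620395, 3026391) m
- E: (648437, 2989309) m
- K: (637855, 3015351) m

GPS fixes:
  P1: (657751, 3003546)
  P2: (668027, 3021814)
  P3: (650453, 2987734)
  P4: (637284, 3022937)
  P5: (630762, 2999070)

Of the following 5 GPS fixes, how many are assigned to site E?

P1 → Y
P2 → K
P3 → E
P4 → K
P5 → R
1 of the 5 goes to E.

1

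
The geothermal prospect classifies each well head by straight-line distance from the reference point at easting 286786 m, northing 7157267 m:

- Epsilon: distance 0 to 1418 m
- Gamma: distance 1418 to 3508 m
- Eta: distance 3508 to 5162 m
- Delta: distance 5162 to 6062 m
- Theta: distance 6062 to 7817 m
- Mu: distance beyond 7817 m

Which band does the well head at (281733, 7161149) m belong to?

Distance = √((281733−286786)² + (7161149−7157267)²) = √(25532809.000 + 15069924.000) = 6372.027 m.
6062 ≤ 6372.027 < 7817 → Theta.

Theta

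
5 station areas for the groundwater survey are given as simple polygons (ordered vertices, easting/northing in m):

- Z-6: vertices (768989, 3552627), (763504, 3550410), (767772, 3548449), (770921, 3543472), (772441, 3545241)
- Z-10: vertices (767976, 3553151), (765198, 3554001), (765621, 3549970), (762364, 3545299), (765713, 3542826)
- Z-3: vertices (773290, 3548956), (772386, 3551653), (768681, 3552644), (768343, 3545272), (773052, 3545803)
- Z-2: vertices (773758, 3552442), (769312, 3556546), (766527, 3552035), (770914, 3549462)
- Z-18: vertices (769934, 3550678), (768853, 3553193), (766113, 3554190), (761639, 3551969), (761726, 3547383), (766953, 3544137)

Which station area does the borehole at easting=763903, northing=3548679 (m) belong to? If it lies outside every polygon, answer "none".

Cast a ray rightward from (763903, 3548679). For each polygon, the edges (by vertex number in listed order) whose endpoints lie on opposite sides of northing = 3548679, where each meets that height, and whether that is right or left of the point:
Z-6: 2–3 at easting≈767271.4 (right), 5–1 at easting≈770834.2 (right) → 2 crossings.
Z-10: 3–4 at easting≈764720.8 (right), 5–1 at easting≈766995.8 (right) → 2 crossings.
Z-3: 3–4 at easting≈768499.2 (right), 5–1 at easting≈773269.1 (right) → 2 crossings.
Z-2: no edge straddles that height → 0 crossings.
Z-18: 4–5 at easting≈761701.4 (left), 6–1 at easting≈769023.0 (right) → 1 crossing.
Only Z-18 has an odd count, so the point is inside Z-18.

Z-18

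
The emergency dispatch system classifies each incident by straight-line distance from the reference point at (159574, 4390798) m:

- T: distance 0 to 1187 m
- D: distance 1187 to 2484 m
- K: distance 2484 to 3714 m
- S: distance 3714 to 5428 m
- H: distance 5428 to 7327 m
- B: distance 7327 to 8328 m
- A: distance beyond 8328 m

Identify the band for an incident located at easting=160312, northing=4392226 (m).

Distance = √((160312−159574)² + (4392226−4390798)²) = √(544644.000 + 2039184.000) = 1607.429 m.
1187 ≤ 1607.429 < 2484 → D.

D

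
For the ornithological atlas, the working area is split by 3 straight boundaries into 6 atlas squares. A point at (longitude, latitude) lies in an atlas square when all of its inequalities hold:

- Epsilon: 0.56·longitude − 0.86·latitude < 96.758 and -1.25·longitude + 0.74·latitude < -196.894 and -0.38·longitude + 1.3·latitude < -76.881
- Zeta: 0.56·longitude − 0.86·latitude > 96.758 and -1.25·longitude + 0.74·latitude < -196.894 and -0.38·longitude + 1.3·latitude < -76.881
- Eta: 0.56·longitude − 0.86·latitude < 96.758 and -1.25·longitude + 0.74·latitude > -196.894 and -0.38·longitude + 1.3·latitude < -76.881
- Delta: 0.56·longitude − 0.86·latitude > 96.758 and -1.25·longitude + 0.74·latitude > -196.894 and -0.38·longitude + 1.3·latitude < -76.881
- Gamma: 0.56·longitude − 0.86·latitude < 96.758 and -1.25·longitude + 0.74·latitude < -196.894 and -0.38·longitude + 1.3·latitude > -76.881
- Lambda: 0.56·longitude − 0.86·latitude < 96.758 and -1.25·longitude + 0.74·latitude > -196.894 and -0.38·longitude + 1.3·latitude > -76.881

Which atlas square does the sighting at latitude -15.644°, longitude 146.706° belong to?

Lambda

0.56·146.706 − 0.86·-15.644 = 95.609, which is < 96.758
-1.25·146.706 + 0.74·-15.644 = -194.959, which is > -196.894
-0.38·146.706 + 1.3·-15.644 = -76.085, which is > -76.881
This sign pattern matches Lambda.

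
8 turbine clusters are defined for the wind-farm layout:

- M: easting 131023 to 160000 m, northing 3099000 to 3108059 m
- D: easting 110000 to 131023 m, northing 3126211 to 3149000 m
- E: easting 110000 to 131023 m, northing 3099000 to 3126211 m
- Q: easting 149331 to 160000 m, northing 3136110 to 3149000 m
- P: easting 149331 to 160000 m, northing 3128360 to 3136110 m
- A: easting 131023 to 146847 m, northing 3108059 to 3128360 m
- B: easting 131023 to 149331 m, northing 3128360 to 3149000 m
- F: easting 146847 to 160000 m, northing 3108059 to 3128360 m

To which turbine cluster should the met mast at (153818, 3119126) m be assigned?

The point has easting = 153818 and northing = 3119126.
Only F satisfies 146847 ≤ easting ≤ 160000 and 3108059 ≤ northing ≤ 3128360.

F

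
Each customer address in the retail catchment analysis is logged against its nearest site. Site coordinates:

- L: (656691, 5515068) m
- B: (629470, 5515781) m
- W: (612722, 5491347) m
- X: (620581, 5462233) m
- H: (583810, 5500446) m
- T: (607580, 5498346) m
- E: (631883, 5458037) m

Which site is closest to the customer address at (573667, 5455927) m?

H

Squared distances to each site:
L: 10390642457.000; B: 6696476125.000; W: 2779869425.000; X: 2240689032.000; H: 2084821810.000; T: 2949463130.000; E: 3393554756.000.
Minimum at H.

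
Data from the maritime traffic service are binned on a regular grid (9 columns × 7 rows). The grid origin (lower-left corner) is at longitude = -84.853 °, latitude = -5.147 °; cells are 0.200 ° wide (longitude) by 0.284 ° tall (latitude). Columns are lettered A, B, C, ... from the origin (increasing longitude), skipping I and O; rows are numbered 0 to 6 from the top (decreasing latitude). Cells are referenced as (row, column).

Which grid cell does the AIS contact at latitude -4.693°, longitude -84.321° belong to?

Column index: ⌊(-84.321 − -84.853) / 0.200⌋ = ⌊2.660⌋ = 2 → column C
Row offset from origin: ⌊(-4.693 − -5.147) / 0.284⌋ = ⌊1.599⌋ = 1 → row 5 (counted from top)

(5, C)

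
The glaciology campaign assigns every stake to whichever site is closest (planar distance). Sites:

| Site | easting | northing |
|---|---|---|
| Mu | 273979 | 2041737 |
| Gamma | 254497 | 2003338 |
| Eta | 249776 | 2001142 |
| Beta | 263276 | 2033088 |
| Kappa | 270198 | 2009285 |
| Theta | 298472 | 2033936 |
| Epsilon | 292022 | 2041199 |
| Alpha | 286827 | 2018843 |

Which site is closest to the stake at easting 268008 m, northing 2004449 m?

Squared distances to each site:
Mu: 1426047785.000; Gamma: 183781442.000; Eta: 343342073.000; Beta: 842584145.000; Kappa: 28182996.000; Theta: 1797538465.000; Epsilon: 1927234696.000; Alpha: 561341997.000.
Minimum at Kappa.

Kappa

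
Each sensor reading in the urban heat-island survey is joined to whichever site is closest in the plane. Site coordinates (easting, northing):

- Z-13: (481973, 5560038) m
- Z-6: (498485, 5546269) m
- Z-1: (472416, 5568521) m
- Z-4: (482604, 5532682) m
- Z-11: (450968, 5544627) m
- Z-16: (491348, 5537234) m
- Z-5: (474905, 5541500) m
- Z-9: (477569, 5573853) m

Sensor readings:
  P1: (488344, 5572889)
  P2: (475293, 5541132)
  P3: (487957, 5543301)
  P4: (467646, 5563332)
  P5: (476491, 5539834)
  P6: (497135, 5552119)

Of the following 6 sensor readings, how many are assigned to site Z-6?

1

P1 → Z-9
P2 → Z-5
P3 → Z-16
P4 → Z-1
P5 → Z-5
P6 → Z-6
1 of the 6 goes to Z-6.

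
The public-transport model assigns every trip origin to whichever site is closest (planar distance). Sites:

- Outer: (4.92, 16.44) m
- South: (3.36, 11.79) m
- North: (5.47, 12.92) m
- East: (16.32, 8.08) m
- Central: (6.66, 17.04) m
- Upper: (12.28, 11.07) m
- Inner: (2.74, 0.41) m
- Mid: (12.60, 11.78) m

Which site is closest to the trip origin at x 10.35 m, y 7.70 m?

Upper

Squared distances to each site:
Outer: 105.873; South: 65.588; North: 51.063; East: 35.785; Central: 100.852; Upper: 15.082; Inner: 111.056; Mid: 21.709.
Minimum at Upper.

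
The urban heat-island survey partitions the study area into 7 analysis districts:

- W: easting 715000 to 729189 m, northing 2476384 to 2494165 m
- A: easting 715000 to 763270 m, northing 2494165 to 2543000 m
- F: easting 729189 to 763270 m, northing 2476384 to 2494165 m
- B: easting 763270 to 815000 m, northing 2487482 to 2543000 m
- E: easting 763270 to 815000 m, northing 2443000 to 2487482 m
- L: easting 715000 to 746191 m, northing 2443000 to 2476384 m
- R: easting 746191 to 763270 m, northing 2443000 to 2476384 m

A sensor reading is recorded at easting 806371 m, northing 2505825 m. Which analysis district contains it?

B

The point has easting = 806371 and northing = 2505825.
Only B satisfies 763270 ≤ easting ≤ 815000 and 2487482 ≤ northing ≤ 2543000.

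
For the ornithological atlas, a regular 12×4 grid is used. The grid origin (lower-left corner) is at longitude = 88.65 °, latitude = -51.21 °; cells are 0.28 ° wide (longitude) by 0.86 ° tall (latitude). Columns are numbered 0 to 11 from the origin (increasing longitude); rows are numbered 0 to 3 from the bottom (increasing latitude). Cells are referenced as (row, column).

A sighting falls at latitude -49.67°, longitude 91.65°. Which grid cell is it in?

(1, 10)

Column index: ⌊(91.65 − 88.65) / 0.28⌋ = ⌊10.714⌋ = 10
Row offset from origin: ⌊(-49.67 − -51.21) / 0.86⌋ = ⌊1.791⌋ = 1 → row 1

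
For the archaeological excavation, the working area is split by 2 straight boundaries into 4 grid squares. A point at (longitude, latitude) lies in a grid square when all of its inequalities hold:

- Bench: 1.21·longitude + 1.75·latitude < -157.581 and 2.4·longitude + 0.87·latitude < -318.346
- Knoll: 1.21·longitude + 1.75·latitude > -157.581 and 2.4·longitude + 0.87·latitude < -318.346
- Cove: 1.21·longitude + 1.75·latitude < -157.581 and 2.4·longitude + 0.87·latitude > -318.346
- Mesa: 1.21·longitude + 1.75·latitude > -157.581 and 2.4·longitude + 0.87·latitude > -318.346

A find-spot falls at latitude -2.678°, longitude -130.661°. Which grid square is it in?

1.21·-130.661 + 1.75·-2.678 = -162.786, which is < -157.581
2.4·-130.661 + 0.87·-2.678 = -315.916, which is > -318.346
This sign pattern matches Cove.

Cove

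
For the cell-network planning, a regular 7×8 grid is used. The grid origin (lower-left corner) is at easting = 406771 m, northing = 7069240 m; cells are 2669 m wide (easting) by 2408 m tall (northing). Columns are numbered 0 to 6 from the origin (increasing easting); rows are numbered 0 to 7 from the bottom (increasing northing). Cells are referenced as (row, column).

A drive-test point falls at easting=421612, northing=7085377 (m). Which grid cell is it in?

Column index: ⌊(421612 − 406771) / 2669⌋ = ⌊5.561⌋ = 5
Row offset from origin: ⌊(7085377 − 7069240) / 2408⌋ = ⌊6.701⌋ = 6 → row 6

(6, 5)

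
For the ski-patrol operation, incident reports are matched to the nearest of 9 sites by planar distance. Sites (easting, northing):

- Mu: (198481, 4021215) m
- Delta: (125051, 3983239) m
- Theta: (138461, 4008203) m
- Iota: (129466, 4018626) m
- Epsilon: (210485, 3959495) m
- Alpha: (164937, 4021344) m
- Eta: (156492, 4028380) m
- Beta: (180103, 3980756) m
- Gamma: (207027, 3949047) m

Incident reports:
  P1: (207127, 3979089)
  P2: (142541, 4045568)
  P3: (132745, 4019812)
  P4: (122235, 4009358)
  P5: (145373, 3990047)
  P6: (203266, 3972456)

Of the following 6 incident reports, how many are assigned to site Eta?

P1 → Epsilon
P2 → Eta
P3 → Iota
P4 → Iota
P5 → Theta
P6 → Epsilon
1 of the 6 goes to Eta.

1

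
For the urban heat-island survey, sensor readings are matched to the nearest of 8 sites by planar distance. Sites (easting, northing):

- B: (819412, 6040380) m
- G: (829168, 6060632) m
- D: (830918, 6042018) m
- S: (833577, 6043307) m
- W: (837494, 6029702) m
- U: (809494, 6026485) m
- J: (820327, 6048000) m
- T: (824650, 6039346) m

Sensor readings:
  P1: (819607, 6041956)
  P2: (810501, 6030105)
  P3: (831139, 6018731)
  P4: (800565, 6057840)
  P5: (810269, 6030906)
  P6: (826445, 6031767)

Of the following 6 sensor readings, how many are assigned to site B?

P1 → B
P2 → U
P3 → W
P4 → J
P5 → U
P6 → T
1 of the 6 goes to B.

1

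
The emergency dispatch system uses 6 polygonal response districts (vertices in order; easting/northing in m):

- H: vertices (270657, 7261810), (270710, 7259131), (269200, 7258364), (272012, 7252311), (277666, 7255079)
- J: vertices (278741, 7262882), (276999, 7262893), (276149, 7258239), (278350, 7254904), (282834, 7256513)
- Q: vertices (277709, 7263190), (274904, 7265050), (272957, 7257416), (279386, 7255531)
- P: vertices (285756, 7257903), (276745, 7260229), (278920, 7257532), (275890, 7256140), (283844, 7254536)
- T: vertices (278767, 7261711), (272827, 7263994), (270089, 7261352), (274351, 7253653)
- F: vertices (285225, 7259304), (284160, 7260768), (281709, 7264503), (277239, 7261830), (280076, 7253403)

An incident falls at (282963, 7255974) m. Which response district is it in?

Cast a ray rightward from (282963, 7255974). For each polygon, the edges (by vertex number in listed order) whose endpoints lie on opposite sides of northing = 7255974, where each meets that height, and whether that is right or left of the point:
H: 3–4 at easting≈270310.3 (left), 5–1 at easting≈276734.0 (left) → 0 crossings.
J: 3–4 at easting≈277643.8 (left), 4–5 at easting≈281331.9 (left) → 0 crossings.
Q: 3–4 at easting≈277875.1 (left), 4–1 at easting≈279289.0 (left) → 0 crossings.
P: 4–5 at easting≈276713.2 (left), 5–1 at easting≈284660.6 (right) → 1 crossing.
T: 3–4 at easting≈273066.1 (left), 4–1 at easting≈275623.0 (left) → 0 crossings.
F: 4–5 at easting≈279210.5 (left), 5–1 at easting≈282319.4 (left) → 0 crossings.
Only P has an odd count, so the point is inside P.

P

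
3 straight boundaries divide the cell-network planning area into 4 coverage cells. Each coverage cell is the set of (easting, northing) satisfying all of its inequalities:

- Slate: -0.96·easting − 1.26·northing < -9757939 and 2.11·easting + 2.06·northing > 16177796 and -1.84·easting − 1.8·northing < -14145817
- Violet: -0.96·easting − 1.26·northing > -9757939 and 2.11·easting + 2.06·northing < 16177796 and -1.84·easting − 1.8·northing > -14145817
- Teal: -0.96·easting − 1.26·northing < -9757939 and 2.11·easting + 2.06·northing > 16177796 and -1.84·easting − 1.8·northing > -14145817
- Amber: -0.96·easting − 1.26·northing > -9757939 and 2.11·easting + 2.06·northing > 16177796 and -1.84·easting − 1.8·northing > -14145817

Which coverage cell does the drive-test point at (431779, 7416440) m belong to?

Teal

-0.96·431779 − 1.26·7416440 = -9759222.240, which is < -9757939
2.11·431779 + 2.06·7416440 = 16188920.090, which is > 16177796
-1.84·431779 − 1.8·7416440 = -14144065.360, which is > -14145817
This sign pattern matches Teal.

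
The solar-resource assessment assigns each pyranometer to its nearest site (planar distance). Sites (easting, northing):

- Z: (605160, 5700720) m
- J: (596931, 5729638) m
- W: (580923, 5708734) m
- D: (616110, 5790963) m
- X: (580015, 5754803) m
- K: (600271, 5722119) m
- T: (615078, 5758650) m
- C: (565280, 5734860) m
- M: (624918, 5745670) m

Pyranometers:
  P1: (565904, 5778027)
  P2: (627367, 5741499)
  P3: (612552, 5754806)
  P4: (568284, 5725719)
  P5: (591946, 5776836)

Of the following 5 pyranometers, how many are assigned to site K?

P1 → X
P2 → M
P3 → T
P4 → C
P5 → X
0 of the 5 go to K.

0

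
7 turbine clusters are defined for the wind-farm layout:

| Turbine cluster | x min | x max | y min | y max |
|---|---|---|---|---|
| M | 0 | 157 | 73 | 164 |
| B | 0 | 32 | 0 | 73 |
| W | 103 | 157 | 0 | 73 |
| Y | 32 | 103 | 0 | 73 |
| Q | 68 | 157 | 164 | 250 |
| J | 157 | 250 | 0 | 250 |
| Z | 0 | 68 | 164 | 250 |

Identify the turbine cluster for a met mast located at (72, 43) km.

Y

The point has x = 72 and y = 43.
Only Y satisfies 32 ≤ x ≤ 103 and 0 ≤ y ≤ 73.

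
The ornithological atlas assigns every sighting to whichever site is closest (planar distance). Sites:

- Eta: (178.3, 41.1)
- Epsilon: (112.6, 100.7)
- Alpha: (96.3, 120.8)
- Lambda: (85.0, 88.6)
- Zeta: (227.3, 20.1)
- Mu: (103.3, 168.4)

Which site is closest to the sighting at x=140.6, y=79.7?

Squared distances to each site:
Eta: 2911.250; Epsilon: 1225.000; Alpha: 3651.700; Lambda: 3170.570; Zeta: 11069.050; Mu: 9258.980.
Minimum at Epsilon.

Epsilon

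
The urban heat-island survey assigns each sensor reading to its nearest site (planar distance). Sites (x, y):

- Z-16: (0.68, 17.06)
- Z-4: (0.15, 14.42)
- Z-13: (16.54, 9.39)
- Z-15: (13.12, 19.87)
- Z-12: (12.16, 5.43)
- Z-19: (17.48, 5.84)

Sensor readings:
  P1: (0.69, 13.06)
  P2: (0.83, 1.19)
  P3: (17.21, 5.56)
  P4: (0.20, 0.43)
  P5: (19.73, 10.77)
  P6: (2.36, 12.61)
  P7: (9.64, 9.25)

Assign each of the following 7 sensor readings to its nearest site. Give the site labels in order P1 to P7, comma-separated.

Z-4, Z-12, Z-19, Z-12, Z-13, Z-4, Z-12

P1 → Z-4 (d²=2.14)
P2 → Z-12 (d²=146.35)
P3 → Z-19 (d²=0.15)
P4 → Z-12 (d²=168.04)
P5 → Z-13 (d²=12.08)
P6 → Z-4 (d²=8.16)
P7 → Z-12 (d²=20.94)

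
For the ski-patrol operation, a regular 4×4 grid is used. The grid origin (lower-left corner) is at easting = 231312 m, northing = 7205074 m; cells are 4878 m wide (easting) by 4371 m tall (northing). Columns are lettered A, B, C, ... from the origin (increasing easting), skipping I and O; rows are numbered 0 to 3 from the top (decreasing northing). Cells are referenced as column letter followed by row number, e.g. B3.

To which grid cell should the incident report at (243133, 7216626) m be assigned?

Column index: ⌊(243133 − 231312) / 4878⌋ = ⌊2.423⌋ = 2 → column C
Row offset from origin: ⌊(7216626 − 7205074) / 4371⌋ = ⌊2.643⌋ = 2 → row 1 (counted from top)

C1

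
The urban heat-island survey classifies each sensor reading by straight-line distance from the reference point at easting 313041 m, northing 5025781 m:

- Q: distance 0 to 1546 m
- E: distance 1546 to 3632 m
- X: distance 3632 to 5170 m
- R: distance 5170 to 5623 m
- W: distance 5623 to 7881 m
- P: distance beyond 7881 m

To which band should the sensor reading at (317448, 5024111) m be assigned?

Distance = √((317448−313041)² + (5024111−5025781)²) = √(19421649.000 + 2788900.000) = 4712.807 m.
3632 ≤ 4712.807 < 5170 → X.

X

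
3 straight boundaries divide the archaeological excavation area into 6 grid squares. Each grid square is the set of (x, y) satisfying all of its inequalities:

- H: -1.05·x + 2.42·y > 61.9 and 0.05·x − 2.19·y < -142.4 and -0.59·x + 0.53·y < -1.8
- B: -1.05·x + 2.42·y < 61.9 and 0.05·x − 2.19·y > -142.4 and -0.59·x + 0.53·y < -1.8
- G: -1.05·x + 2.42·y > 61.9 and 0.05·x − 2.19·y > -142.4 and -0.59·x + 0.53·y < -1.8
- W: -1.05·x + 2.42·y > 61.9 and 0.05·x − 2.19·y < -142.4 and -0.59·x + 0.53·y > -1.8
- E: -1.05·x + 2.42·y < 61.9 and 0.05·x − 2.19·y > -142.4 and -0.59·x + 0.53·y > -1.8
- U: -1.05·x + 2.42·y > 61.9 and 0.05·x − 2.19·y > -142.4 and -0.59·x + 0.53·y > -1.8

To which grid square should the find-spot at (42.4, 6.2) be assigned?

-1.05·42.4 + 2.42·6.2 = -29.516, which is < 61.9
0.05·42.4 − 2.19·6.2 = -11.458, which is > -142.4
-0.59·42.4 + 0.53·6.2 = -21.730, which is < -1.8
This sign pattern matches B.

B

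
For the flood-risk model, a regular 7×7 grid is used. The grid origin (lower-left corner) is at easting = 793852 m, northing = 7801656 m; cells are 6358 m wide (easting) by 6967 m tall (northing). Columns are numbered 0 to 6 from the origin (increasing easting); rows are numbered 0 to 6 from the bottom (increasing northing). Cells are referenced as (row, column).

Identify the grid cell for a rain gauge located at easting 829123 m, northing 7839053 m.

Column index: ⌊(829123 − 793852) / 6358⌋ = ⌊5.547⌋ = 5
Row offset from origin: ⌊(7839053 − 7801656) / 6967⌋ = ⌊5.368⌋ = 5 → row 5

(5, 5)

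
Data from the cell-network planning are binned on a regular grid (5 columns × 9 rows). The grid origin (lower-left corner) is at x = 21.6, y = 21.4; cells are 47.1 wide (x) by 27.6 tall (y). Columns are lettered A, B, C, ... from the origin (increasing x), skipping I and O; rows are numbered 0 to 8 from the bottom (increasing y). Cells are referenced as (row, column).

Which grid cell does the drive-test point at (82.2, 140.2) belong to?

(4, B)

Column index: ⌊(82.2 − 21.6) / 47.1⌋ = ⌊1.287⌋ = 1 → column B
Row offset from origin: ⌊(140.2 − 21.4) / 27.6⌋ = ⌊4.304⌋ = 4 → row 4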